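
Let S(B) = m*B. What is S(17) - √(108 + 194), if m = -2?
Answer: -34 - √302 ≈ -51.378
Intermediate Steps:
S(B) = -2*B
S(17) - √(108 + 194) = -2*17 - √(108 + 194) = -34 - √302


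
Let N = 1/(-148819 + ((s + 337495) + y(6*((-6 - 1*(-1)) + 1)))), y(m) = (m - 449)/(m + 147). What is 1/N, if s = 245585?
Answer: 53413630/123 ≈ 4.3426e+5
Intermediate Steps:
y(m) = (-449 + m)/(147 + m)
N = 123/53413630 (N = 1/(-148819 + ((245585 + 337495) + (-449 + 6*((-6 - 1*(-1)) + 1))/(147 + 6*((-6 - 1*(-1)) + 1)))) = 1/(-148819 + (583080 + (-449 + 6*((-6 + 1) + 1))/(147 + 6*((-6 + 1) + 1)))) = 1/(-148819 + (583080 + (-449 + 6*(-5 + 1))/(147 + 6*(-5 + 1)))) = 1/(-148819 + (583080 + (-449 + 6*(-4))/(147 + 6*(-4)))) = 1/(-148819 + (583080 + (-449 - 24)/(147 - 24))) = 1/(-148819 + (583080 - 473/123)) = 1/(-148819 + 71718367/123) = 1/(53413630/123) = 123/53413630 ≈ 2.3028e-6)
1/N = 1/(123/53413630) = 53413630/123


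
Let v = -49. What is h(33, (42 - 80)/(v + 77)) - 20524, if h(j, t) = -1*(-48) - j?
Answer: -20509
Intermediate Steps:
h(j, t) = 48 - j
h(33, (42 - 80)/(v + 77)) - 20524 = (48 - 1*33) - 20524 = (48 - 33) - 20524 = 15 - 20524 = -20509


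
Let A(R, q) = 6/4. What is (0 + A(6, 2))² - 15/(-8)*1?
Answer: 33/8 ≈ 4.1250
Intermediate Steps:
A(R, q) = 3/2 (A(R, q) = 6*(¼) = 3/2)
(0 + A(6, 2))² - 15/(-8)*1 = (0 + 3/2)² - 15/(-8)*1 = (3/2)² - 15*(-⅛)*1 = 9/4 + (15/8)*1 = 9/4 + 15/8 = 33/8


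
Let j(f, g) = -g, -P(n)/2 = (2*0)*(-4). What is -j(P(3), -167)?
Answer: -167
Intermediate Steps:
P(n) = 0 (P(n) = -2*2*0*(-4) = -0*(-4) = -2*0 = 0)
-j(P(3), -167) = -(-1)*(-167) = -1*167 = -167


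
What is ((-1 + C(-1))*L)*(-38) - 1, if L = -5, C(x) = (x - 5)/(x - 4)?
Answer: 37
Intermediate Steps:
C(x) = (-5 + x)/(-4 + x)
((-1 + C(-1))*L)*(-38) - 1 = ((-1 + (-5 - 1)/(-4 - 1))*(-5))*(-38) - 1 = ((-1 - 6/(-5))*(-5))*(-38) - 1 = ((-1 - ⅕*(-6))*(-5))*(-38) - 1 = ((-1 + 6/5)*(-5))*(-38) - 1 = ((⅕)*(-5))*(-38) - 1 = -1*(-38) - 1 = 38 - 1 = 37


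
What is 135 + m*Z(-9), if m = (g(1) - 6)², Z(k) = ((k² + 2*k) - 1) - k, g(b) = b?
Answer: 1910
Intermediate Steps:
Z(k) = -1 + k + k² (Z(k) = (-1 + k² + 2*k) - k = -1 + k + k²)
m = 25 (m = (1 - 6)² = (-5)² = 25)
135 + m*Z(-9) = 135 + 25*(-1 - 9 + (-9)²) = 135 + 25*(-1 - 9 + 81) = 135 + 25*71 = 135 + 1775 = 1910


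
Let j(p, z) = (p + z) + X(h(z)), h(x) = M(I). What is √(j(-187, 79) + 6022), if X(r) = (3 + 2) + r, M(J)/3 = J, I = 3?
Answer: 2*√1482 ≈ 76.994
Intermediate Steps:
M(J) = 3*J
h(x) = 9 (h(x) = 3*3 = 9)
X(r) = 5 + r
j(p, z) = 14 + p + z (j(p, z) = (p + z) + (5 + 9) = (p + z) + 14 = 14 + p + z)
√(j(-187, 79) + 6022) = √((14 - 187 + 79) + 6022) = √(-94 + 6022) = √5928 = 2*√1482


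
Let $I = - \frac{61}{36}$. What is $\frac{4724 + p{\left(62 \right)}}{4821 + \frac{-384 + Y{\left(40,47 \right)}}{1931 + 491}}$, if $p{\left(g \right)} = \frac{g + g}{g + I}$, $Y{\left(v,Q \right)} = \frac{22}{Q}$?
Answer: $\frac{145995918439}{148924002331} \approx 0.98034$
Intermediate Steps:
$I = - \frac{61}{36}$ ($I = \left(-61\right) \frac{1}{36} = - \frac{61}{36} \approx -1.6944$)
$p{\left(g \right)} = \frac{2 g}{- \frac{61}{36} + g}$ ($p{\left(g \right)} = \frac{g + g}{g - \frac{61}{36}} = \frac{2 g}{- \frac{61}{36} + g}$)
$\frac{4724 + p{\left(62 \right)}}{4821 + \frac{-384 + Y{\left(40,47 \right)}}{1931 + 491}} = \frac{4724 + 72 \cdot 62 \frac{1}{-61 + 36 \cdot 62}}{4821 + \frac{-384 + \frac{22}{47}}{1931 + 491}} = \frac{4724 + 72 \cdot 62 \frac{1}{-61 + 2232}}{4821 + \frac{-384 + 22 \cdot \frac{1}{47}}{2422}} = \frac{4724 + 72 \cdot 62 \cdot \frac{1}{2171}}{4821 + \left(-384 + \frac{22}{47}\right) \frac{1}{2422}} = \frac{4724 + 72 \cdot 62 \cdot \frac{1}{2171}}{4821 - \frac{9013}{56917}} = \frac{4724 + \frac{4464}{2171}}{4821 - \frac{9013}{56917}} = \frac{10260268}{2171 \cdot \frac{274387844}{56917}} = \frac{10260268}{2171} \cdot \frac{56917}{274387844} = \frac{145995918439}{148924002331}$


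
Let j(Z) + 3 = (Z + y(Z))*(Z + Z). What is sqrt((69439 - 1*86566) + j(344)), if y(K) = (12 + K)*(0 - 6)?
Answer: I*sqrt(1250026) ≈ 1118.0*I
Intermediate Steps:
y(K) = -72 - 6*K (y(K) = (12 + K)*(-6) = -72 - 6*K)
j(Z) = -3 + 2*Z*(-72 - 5*Z) (j(Z) = -3 + (Z + (-72 - 6*Z))*(Z + Z) = -3 + (-72 - 5*Z)*(2*Z) = -3 + 2*Z*(-72 - 5*Z))
sqrt((69439 - 1*86566) + j(344)) = sqrt((69439 - 1*86566) + (-3 - 144*344 - 10*344**2)) = sqrt((69439 - 86566) + (-3 - 49536 - 10*118336)) = sqrt(-17127 + (-3 - 49536 - 1183360)) = sqrt(-17127 - 1232899) = sqrt(-1250026) = I*sqrt(1250026)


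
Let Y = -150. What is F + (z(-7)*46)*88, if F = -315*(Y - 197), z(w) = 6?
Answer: 133593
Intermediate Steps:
F = 109305 (F = -315*(-150 - 197) = -315*(-347) = 109305)
F + (z(-7)*46)*88 = 109305 + (6*46)*88 = 109305 + 276*88 = 109305 + 24288 = 133593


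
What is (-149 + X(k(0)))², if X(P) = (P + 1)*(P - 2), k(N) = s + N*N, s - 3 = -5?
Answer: 21025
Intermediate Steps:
s = -2 (s = 3 - 5 = -2)
k(N) = -2 + N² (k(N) = -2 + N*N = -2 + N²)
X(P) = (1 + P)*(-2 + P)
(-149 + X(k(0)))² = (-149 + (-2 + (-2 + 0²)² - (-2 + 0²)))² = (-149 + (-2 + (-2 + 0)² - (-2 + 0)))² = (-149 + (-2 + (-2)² - 1*(-2)))² = (-149 + (-2 + 4 + 2))² = (-149 + 4)² = (-145)² = 21025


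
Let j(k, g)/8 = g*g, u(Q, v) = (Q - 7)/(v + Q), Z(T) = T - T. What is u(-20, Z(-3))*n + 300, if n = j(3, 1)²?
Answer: 1932/5 ≈ 386.40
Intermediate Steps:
Z(T) = 0
u(Q, v) = (-7 + Q)/(Q + v)
j(k, g) = 8*g² (j(k, g) = 8*(g*g) = 8*g²)
n = 64 (n = (8*1²)² = (8*1)² = 8² = 64)
u(-20, Z(-3))*n + 300 = ((-7 - 20)/(-20 + 0))*64 + 300 = (-27/(-20))*64 + 300 = -1/20*(-27)*64 + 300 = (27/20)*64 + 300 = 432/5 + 300 = 1932/5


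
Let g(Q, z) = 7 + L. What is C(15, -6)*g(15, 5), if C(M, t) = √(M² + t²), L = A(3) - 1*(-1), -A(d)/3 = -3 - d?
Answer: 78*√29 ≈ 420.04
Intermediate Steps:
A(d) = 9 + 3*d (A(d) = -3*(-3 - d) = 9 + 3*d)
L = 19 (L = (9 + 3*3) - 1*(-1) = (9 + 9) + 1 = 18 + 1 = 19)
g(Q, z) = 26 (g(Q, z) = 7 + 19 = 26)
C(15, -6)*g(15, 5) = √(15² + (-6)²)*26 = √(225 + 36)*26 = √261*26 = (3*√29)*26 = 78*√29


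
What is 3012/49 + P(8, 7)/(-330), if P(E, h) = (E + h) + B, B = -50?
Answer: 199135/3234 ≈ 61.575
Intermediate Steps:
P(E, h) = -50 + E + h (P(E, h) = (E + h) - 50 = -50 + E + h)
3012/49 + P(8, 7)/(-330) = 3012/49 + (-50 + 8 + 7)/(-330) = 3012*(1/49) - 35*(-1/330) = 3012/49 + 7/66 = 199135/3234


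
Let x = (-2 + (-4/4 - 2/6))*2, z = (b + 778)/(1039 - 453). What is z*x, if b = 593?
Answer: -4570/293 ≈ -15.597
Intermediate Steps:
z = 1371/586 (z = (593 + 778)/(1039 - 453) = 1371/586 ≈ 2.3396)
x = -20/3 (x = (-2 + (-4*¼ - 2*⅙))*2 = (-2 + (-1 - ⅓))*2 = (-2 - 4/3)*2 = -10/3*2 = -20/3 ≈ -6.6667)
z*x = (1371/586)*(-20/3) = -4570/293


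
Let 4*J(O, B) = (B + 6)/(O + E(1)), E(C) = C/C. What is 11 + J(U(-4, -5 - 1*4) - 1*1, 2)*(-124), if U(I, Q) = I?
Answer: 73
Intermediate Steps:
E(C) = 1
J(O, B) = (6 + B)/(4*(1 + O)) (J(O, B) = ((B + 6)/(O + 1))/4 = ((6 + B)/(1 + O))/4 = (6 + B)/(4*(1 + O)))
11 + J(U(-4, -5 - 1*4) - 1*1, 2)*(-124) = 11 + ((6 + 2)/(4*(1 + (-4 - 1*1))))*(-124) = 11 + ((¼)*8/(1 + (-4 - 1)))*(-124) = 11 + ((¼)*8/(1 - 5))*(-124) = 11 + ((¼)*8/(-4))*(-124) = 11 + ((¼)*(-¼)*8)*(-124) = 11 - ½*(-124) = 11 + 62 = 73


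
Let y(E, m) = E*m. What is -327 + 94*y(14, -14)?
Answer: -18751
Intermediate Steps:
-327 + 94*y(14, -14) = -327 + 94*(14*(-14)) = -327 + 94*(-196) = -327 - 18424 = -18751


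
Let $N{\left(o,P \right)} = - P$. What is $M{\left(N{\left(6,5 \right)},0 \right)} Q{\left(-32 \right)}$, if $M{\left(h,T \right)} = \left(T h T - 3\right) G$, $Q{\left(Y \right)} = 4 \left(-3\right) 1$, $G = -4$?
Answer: $-144$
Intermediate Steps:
$Q{\left(Y \right)} = -12$ ($Q{\left(Y \right)} = \left(-12\right) 1 = -12$)
$M{\left(h,T \right)} = 12 - 4 h T^{2}$ ($M{\left(h,T \right)} = \left(T h T - 3\right) \left(-4\right) = \left(h T^{2} - 3\right) \left(-4\right) = \left(-3 + h T^{2}\right) \left(-4\right) = 12 - 4 h T^{2}$)
$M{\left(N{\left(6,5 \right)},0 \right)} Q{\left(-32 \right)} = \left(12 - 4 \left(\left(-1\right) 5\right) 0^{2}\right) \left(-12\right) = \left(12 - \left(-20\right) 0\right) \left(-12\right) = \left(12 + 0\right) \left(-12\right) = 12 \left(-12\right) = -144$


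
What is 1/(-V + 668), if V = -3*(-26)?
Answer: 1/590 ≈ 0.0016949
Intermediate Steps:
V = 78
1/(-V + 668) = 1/(-1*78 + 668) = 1/(-78 + 668) = 1/590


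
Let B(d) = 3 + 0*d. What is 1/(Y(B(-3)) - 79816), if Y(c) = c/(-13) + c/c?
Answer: -13/1037598 ≈ -1.2529e-5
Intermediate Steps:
B(d) = 3 (B(d) = 3 + 0 = 3)
Y(c) = 1 - c/13 (Y(c) = c*(-1/13) + 1 = -c/13 + 1 = 1 - c/13)
1/(Y(B(-3)) - 79816) = 1/((1 - 1/13*3) - 79816) = 1/((1 - 3/13) - 79816) = 1/(10/13 - 79816) = 1/(-1037598/13) = -13/1037598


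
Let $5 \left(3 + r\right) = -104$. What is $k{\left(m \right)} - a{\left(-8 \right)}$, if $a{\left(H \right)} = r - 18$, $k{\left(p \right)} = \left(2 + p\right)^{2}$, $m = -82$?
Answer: $\frac{32209}{5} \approx 6441.8$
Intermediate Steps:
$r = - \frac{119}{5}$ ($r = -3 + \frac{1}{5} \left(-104\right) = -3 - \frac{104}{5} = - \frac{119}{5} \approx -23.8$)
$a{\left(H \right)} = - \frac{209}{5}$ ($a{\left(H \right)} = - \frac{119}{5} - 18 = - \frac{209}{5}$)
$k{\left(m \right)} - a{\left(-8 \right)} = \left(2 - 82\right)^{2} - - \frac{209}{5} = \left(-80\right)^{2} + \frac{209}{5} = 6400 + \frac{209}{5} = \frac{32209}{5}$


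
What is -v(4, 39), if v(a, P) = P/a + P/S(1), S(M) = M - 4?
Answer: 13/4 ≈ 3.2500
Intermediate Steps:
S(M) = -4 + M
v(a, P) = -P/3 + P/a (v(a, P) = P/a + P/(-4 + 1) = P/a + P/(-3) = P/a + P*(-⅓) = P/a - P/3 = -P/3 + P/a)
-v(4, 39) = -(-⅓*39 + 39/4) = -(-13 + 39*(¼)) = -(-13 + 39/4) = -1*(-13/4) = 13/4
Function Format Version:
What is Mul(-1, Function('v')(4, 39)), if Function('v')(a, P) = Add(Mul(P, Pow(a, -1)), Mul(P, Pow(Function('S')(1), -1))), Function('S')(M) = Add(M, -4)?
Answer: Rational(13, 4) ≈ 3.2500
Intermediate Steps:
Function('S')(M) = Add(-4, M)
Function('v')(a, P) = Add(Mul(Rational(-1, 3), P), Mul(P, Pow(a, -1))) (Function('v')(a, P) = Add(Mul(P, Pow(a, -1)), Mul(P, Pow(Add(-4, 1), -1))) = Add(Mul(P, Pow(a, -1)), Mul(P, Pow(-3, -1))) = Add(Mul(P, Pow(a, -1)), Mul(P, Rational(-1, 3))) = Add(Mul(P, Pow(a, -1)), Mul(Rational(-1, 3), P)) = Add(Mul(Rational(-1, 3), P), Mul(P, Pow(a, -1))))
Mul(-1, Function('v')(4, 39)) = Mul(-1, Add(Mul(Rational(-1, 3), 39), Mul(39, Pow(4, -1)))) = Mul(-1, Add(-13, Mul(39, Rational(1, 4)))) = Mul(-1, Add(-13, Rational(39, 4))) = Mul(-1, Rational(-13, 4)) = Rational(13, 4)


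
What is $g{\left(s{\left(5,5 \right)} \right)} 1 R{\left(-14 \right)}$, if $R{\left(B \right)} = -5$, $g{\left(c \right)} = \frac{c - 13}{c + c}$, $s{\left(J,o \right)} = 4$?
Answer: $\frac{45}{8} \approx 5.625$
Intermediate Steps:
$g{\left(c \right)} = \frac{-13 + c}{2 c}$
$g{\left(s{\left(5,5 \right)} \right)} 1 R{\left(-14 \right)} = \frac{-13 + 4}{2 \cdot 4} \cdot 1 \left(-5\right) = \frac{1}{2} \cdot \frac{1}{4} \left(-9\right) 1 \left(-5\right) = \left(- \frac{9}{8}\right) 1 \left(-5\right) = \left(- \frac{9}{8}\right) \left(-5\right) = \frac{45}{8}$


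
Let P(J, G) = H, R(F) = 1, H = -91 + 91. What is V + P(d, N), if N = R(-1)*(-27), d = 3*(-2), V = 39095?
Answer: 39095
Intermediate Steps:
H = 0
d = -6
N = -27 (N = 1*(-27) = -27)
P(J, G) = 0
V + P(d, N) = 39095 + 0 = 39095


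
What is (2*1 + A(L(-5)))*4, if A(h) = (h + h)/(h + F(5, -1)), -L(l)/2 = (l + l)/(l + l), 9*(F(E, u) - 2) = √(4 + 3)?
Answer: 8 - 144*√7/7 ≈ -46.427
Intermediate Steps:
F(E, u) = 2 + √7/9 (F(E, u) = 2 + √(4 + 3)/9 = 2 + √7/9)
L(l) = -2 (L(l) = -2*(l + l)/(l + l) = -2*2*l/(2*l) = -2*2*l*1/(2*l) = -2*1 = -2)
A(h) = 2*h/(2 + h + √7/9) (A(h) = (h + h)/(h + (2 + √7/9)) = (2*h)/(2 + h + √7/9) = 2*h/(2 + h + √7/9))
(2*1 + A(L(-5)))*4 = (2*1 + 18*(-2)/(18 + √7 + 9*(-2)))*4 = (2 + 18*(-2)/(18 + √7 - 18))*4 = (2 + 18*(-2)/√7)*4 = (2 + 18*(-2)*(√7/7))*4 = (2 - 36*√7/7)*4 = 8 - 144*√7/7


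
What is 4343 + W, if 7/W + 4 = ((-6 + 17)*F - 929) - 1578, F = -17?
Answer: 11717407/2698 ≈ 4343.0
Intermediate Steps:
W = -7/2698 (W = 7/(-4 + (((-6 + 17)*(-17) - 929) - 1578)) = 7/(-4 + ((11*(-17) - 929) - 1578)) = 7/(-4 + ((-187 - 929) - 1578)) = 7/(-4 + (-1116 - 1578)) = 7/(-4 - 2694) = 7/(-2698) = 7*(-1/2698) = -7/2698 ≈ -0.0025945)
4343 + W = 4343 - 7/2698 = 11717407/2698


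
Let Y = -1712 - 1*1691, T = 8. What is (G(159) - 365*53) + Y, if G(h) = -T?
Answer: -22756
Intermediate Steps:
Y = -3403 (Y = -1712 - 1691 = -3403)
G(h) = -8 (G(h) = -1*8 = -8)
(G(159) - 365*53) + Y = (-8 - 365*53) - 3403 = (-8 - 19345) - 3403 = -19353 - 3403 = -22756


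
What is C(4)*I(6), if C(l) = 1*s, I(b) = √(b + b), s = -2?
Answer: -4*√3 ≈ -6.9282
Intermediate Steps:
I(b) = √2*√b (I(b) = √(2*b) = √2*√b)
C(l) = -2 (C(l) = 1*(-2) = -2)
C(4)*I(6) = -2*√2*√6 = -4*√3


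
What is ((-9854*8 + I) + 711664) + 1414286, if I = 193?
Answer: 2047311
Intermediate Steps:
((-9854*8 + I) + 711664) + 1414286 = ((-9854*8 + 193) + 711664) + 1414286 = ((-379*208 + 193) + 711664) + 1414286 = ((-78832 + 193) + 711664) + 1414286 = (-78639 + 711664) + 1414286 = 633025 + 1414286 = 2047311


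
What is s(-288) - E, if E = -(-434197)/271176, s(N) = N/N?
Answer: -163021/271176 ≈ -0.60116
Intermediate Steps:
s(N) = 1
E = 434197/271176 (E = -(-434197)/271176 = -1*(-434197/271176) = 434197/271176 ≈ 1.6012)
s(-288) - E = 1 - 1*434197/271176 = 1 - 434197/271176 = -163021/271176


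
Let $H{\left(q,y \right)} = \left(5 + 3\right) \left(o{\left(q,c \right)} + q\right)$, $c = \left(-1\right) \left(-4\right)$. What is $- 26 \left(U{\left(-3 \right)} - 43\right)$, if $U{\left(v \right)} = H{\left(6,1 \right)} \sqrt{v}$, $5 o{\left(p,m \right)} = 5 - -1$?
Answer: $1118 - \frac{7488 i \sqrt{3}}{5} \approx 1118.0 - 2593.9 i$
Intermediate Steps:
$c = 4$
$o{\left(p,m \right)} = \frac{6}{5}$ ($o{\left(p,m \right)} = \frac{5 - -1}{5} = \frac{5 + 1}{5} = \frac{1}{5} \cdot 6 = \frac{6}{5}$)
$H{\left(q,y \right)} = \frac{48}{5} + 8 q$ ($H{\left(q,y \right)} = \left(5 + 3\right) \left(\frac{6}{5} + q\right) = 8 \left(\frac{6}{5} + q\right) = \frac{48}{5} + 8 q$)
$U{\left(v \right)} = \frac{288 \sqrt{v}}{5}$ ($U{\left(v \right)} = \left(\frac{48}{5} + 8 \cdot 6\right) \sqrt{v} = \left(\frac{48}{5} + 48\right) \sqrt{v} = \frac{288 \sqrt{v}}{5}$)
$- 26 \left(U{\left(-3 \right)} - 43\right) = - 26 \left(\frac{288 \sqrt{-3}}{5} - 43\right) = - 26 \left(\frac{288 i \sqrt{3}}{5} - 43\right) = - 26 \left(-43 + \frac{288 i \sqrt{3}}{5}\right) = 1118 - \frac{7488 i \sqrt{3}}{5}$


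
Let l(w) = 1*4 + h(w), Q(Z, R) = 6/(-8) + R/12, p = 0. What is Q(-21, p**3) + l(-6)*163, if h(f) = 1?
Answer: 3257/4 ≈ 814.25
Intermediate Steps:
Q(Z, R) = -3/4 + R/12 (Q(Z, R) = 6*(-1/8) + R*(1/12) = -3/4 + R/12)
l(w) = 5 (l(w) = 1*4 + 1 = 4 + 1 = 5)
Q(-21, p**3) + l(-6)*163 = (-3/4 + (1/12)*0**3) + 5*163 = (-3/4 + (1/12)*0) + 815 = (-3/4 + 0) + 815 = -3/4 + 815 = 3257/4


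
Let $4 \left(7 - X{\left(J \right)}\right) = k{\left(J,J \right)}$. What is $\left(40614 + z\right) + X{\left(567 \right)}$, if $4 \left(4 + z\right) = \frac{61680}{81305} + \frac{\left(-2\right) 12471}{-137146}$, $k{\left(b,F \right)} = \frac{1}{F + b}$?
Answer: $\frac{29348489914211527}{722562478344} \approx 40617.0$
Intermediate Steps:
$X{\left(J \right)} = 7 - \frac{1}{8 J}$ ($X{\left(J \right)} = 7 - \frac{1}{4 \left(J + J\right)} = 7 - \frac{1}{4 \cdot 2 J} = 7 - \frac{\frac{1}{2} \frac{1}{J}}{4} = 7 - \frac{1}{8 J}$)
$z = - \frac{16792341389}{4460262212}$ ($z = -4 + \frac{\frac{61680}{81305} + \frac{\left(-2\right) 12471}{-137146}}{4} = -4 + \frac{61680 \cdot \frac{1}{81305} - - \frac{12471}{68573}}{4} = -4 + \frac{\frac{12336}{16261} + \frac{12471}{68573}}{4} = -4 + \frac{1}{4} \cdot \frac{1048707459}{1115065553} = -4 + \frac{1048707459}{4460262212} = - \frac{16792341389}{4460262212} \approx -3.7649$)
$\left(40614 + z\right) + X{\left(567 \right)} = \left(40614 - \frac{16792341389}{4460262212}\right) + \left(7 - \frac{1}{8 \cdot 567}\right) = \frac{181132297136779}{4460262212} + \left(7 - \frac{1}{4536}\right) = \frac{181132297136779}{4460262212} + \frac{31751}{4536} = \frac{29348489914211527}{722562478344}$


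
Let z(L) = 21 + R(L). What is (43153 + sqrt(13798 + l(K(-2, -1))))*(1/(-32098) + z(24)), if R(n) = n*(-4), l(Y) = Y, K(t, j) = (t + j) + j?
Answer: -9444037973/2918 - 2407351*sqrt(114)/2918 ≈ -3.2453e+6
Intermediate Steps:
K(t, j) = t + 2*j (K(t, j) = (j + t) + j = t + 2*j)
R(n) = -4*n
z(L) = 21 - 4*L
(43153 + sqrt(13798 + l(K(-2, -1))))*(1/(-32098) + z(24)) = (43153 + sqrt(13798 + (-2 + 2*(-1))))*(1/(-32098) + (21 - 4*24)) = (43153 + sqrt(13798 + (-2 - 2)))*(-1/32098 + (21 - 96)) = (43153 + sqrt(13798 - 4))*(-1/32098 - 75) = (43153 + sqrt(13794))*(-2407351/32098) = (43153 + 11*sqrt(114))*(-2407351/32098) = -9444037973/2918 - 2407351*sqrt(114)/2918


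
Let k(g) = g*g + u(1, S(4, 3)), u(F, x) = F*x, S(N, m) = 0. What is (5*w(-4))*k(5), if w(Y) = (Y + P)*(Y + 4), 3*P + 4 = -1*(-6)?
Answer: 0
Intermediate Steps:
P = ⅔ (P = -4/3 + (-1*(-6))/3 = -4/3 + (⅓)*6 = -4/3 + 2 = ⅔ ≈ 0.66667)
w(Y) = (4 + Y)*(⅔ + Y) (w(Y) = (Y + ⅔)*(Y + 4) = (⅔ + Y)*(4 + Y) = (4 + Y)*(⅔ + Y))
k(g) = g² (k(g) = g*g + 1*0 = g² + 0 = g²)
(5*w(-4))*k(5) = (5*(8/3 + (-4)² + (14/3)*(-4)))*5² = (5*(8/3 + 16 - 56/3))*25 = (5*0)*25 = 0*25 = 0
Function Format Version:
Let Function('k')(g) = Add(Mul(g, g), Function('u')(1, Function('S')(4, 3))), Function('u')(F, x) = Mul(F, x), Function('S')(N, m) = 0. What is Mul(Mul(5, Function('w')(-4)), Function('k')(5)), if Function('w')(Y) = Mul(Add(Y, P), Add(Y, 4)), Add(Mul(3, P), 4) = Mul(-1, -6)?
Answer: 0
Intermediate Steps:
P = Rational(2, 3) (P = Add(Rational(-4, 3), Mul(Rational(1, 3), Mul(-1, -6))) = Add(Rational(-4, 3), Mul(Rational(1, 3), 6)) = Add(Rational(-4, 3), 2) = Rational(2, 3) ≈ 0.66667)
Function('w')(Y) = Mul(Add(4, Y), Add(Rational(2, 3), Y)) (Function('w')(Y) = Mul(Add(Y, Rational(2, 3)), Add(Y, 4)) = Mul(Add(Rational(2, 3), Y), Add(4, Y)) = Mul(Add(4, Y), Add(Rational(2, 3), Y)))
Function('k')(g) = Pow(g, 2) (Function('k')(g) = Add(Mul(g, g), Mul(1, 0)) = Add(Pow(g, 2), 0) = Pow(g, 2))
Mul(Mul(5, Function('w')(-4)), Function('k')(5)) = Mul(Mul(5, Add(Rational(8, 3), Pow(-4, 2), Mul(Rational(14, 3), -4))), Pow(5, 2)) = Mul(Mul(5, Add(Rational(8, 3), 16, Rational(-56, 3))), 25) = Mul(Mul(5, 0), 25) = Mul(0, 25) = 0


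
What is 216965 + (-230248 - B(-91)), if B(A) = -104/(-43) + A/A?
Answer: -571316/43 ≈ -13286.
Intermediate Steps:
B(A) = 147/43 (B(A) = -104*(-1/43) + 1 = 104/43 + 1 = 147/43)
216965 + (-230248 - B(-91)) = 216965 + (-230248 - 1*147/43) = 216965 + (-230248 - 147/43) = 216965 - 9900811/43 = -571316/43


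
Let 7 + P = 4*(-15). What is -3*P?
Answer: 201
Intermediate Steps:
P = -67 (P = -7 + 4*(-15) = -7 - 60 = -67)
-3*P = -3*(-67) = 201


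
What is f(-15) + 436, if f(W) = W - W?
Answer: 436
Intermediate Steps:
f(W) = 0
f(-15) + 436 = 0 + 436 = 436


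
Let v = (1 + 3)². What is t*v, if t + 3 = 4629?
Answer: 74016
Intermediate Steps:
t = 4626 (t = -3 + 4629 = 4626)
v = 16 (v = 4² = 16)
t*v = 4626*16 = 74016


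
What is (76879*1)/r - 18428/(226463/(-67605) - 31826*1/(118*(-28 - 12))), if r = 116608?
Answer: -68560605349878017/12625047527296 ≈ -5430.5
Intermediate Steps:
(76879*1)/r - 18428/(226463/(-67605) - 31826*1/(118*(-28 - 12))) = (76879*1)/116608 - 18428/(226463/(-67605) - 31826*1/(118*(-28 - 12))) = 76879*(1/116608) - 18428/(226463*(-1/67605) - 31826/(118*(-40))) = 76879/116608 - 18428/(-226463/67605 - 31826/(-4720)) = 76879/116608 - 18428/(-226463/67605 - 31826*(-1/4720)) = 76879/116608 - 18428/(-226463/67605 + 15913/2360) = 76879/116608 - 18428/108269137/31909560 = 76879/116608 - 18428*31909560/108269137 = 76879/116608 - 588029371680/108269137 = -68560605349878017/12625047527296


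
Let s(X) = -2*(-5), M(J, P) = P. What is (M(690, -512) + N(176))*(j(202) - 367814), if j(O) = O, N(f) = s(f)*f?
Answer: -458779776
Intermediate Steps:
s(X) = 10
N(f) = 10*f
(M(690, -512) + N(176))*(j(202) - 367814) = (-512 + 10*176)*(202 - 367814) = (-512 + 1760)*(-367612) = 1248*(-367612) = -458779776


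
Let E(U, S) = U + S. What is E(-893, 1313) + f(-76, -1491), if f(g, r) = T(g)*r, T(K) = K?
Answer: 113736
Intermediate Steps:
f(g, r) = g*r
E(U, S) = S + U
E(-893, 1313) + f(-76, -1491) = (1313 - 893) - 76*(-1491) = 420 + 113316 = 113736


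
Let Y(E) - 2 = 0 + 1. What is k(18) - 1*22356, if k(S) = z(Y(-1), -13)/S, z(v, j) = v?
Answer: -134135/6 ≈ -22356.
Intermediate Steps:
Y(E) = 3 (Y(E) = 2 + (0 + 1) = 2 + 1 = 3)
k(S) = 3/S
k(18) - 1*22356 = 3/18 - 1*22356 = 3*(1/18) - 22356 = 1/6 - 22356 = -134135/6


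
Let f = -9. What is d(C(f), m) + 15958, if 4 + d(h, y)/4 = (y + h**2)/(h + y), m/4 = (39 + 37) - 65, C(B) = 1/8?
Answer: 11257869/706 ≈ 15946.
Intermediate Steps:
C(B) = 1/8
m = 44 (m = 4*((39 + 37) - 65) = 4*(76 - 65) = 4*11 = 44)
d(h, y) = -16 + 4*(y + h**2)/(h + y) (d(h, y) = -16 + 4*((y + h**2)/(h + y)) = -16 + 4*(y + h**2)/(h + y))
d(C(f), m) + 15958 = 4*((1/8)**2 - 4*1/8 - 3*44)/(1/8 + 44) + 15958 = 4*(1/64 - 1/2 - 132)/(353/8) + 15958 = 4*(8/353)*(-8479/64) + 15958 = -8479/706 + 15958 = 11257869/706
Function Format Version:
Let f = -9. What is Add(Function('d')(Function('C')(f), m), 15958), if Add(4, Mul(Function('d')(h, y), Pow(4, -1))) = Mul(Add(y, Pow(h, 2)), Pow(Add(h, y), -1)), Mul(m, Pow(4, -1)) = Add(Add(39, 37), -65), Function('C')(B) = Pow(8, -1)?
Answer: Rational(11257869, 706) ≈ 15946.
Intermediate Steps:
Function('C')(B) = Rational(1, 8)
m = 44 (m = Mul(4, Add(Add(39, 37), -65)) = Mul(4, Add(76, -65)) = Mul(4, 11) = 44)
Function('d')(h, y) = Add(-16, Mul(4, Pow(Add(h, y), -1), Add(y, Pow(h, 2)))) (Function('d')(h, y) = Add(-16, Mul(4, Mul(Add(y, Pow(h, 2)), Pow(Add(h, y), -1)))) = Add(-16, Mul(4, Mul(Pow(Add(h, y), -1), Add(y, Pow(h, 2))))) = Add(-16, Mul(4, Pow(Add(h, y), -1), Add(y, Pow(h, 2)))))
Add(Function('d')(Function('C')(f), m), 15958) = Add(Mul(4, Pow(Add(Rational(1, 8), 44), -1), Add(Pow(Rational(1, 8), 2), Mul(-4, Rational(1, 8)), Mul(-3, 44))), 15958) = Add(Mul(4, Pow(Rational(353, 8), -1), Add(Rational(1, 64), Rational(-1, 2), -132)), 15958) = Add(Mul(4, Rational(8, 353), Rational(-8479, 64)), 15958) = Add(Rational(-8479, 706), 15958) = Rational(11257869, 706)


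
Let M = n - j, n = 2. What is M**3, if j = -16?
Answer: 5832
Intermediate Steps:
M = 18 (M = 2 - 1*(-16) = 2 + 16 = 18)
M**3 = 18**3 = 5832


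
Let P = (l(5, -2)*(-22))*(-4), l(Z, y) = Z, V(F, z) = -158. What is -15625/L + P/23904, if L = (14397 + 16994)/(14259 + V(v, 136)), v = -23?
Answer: -658338710995/93796308 ≈ -7018.8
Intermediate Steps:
P = 440 (P = (5*(-22))*(-4) = -110*(-4) = 440)
L = 31391/14101 (L = (14397 + 16994)/(14259 - 158) = 31391/14101 ≈ 2.2262)
-15625/L + P/23904 = -15625/31391/14101 + 440/23904 = -15625*14101/31391 + 440*(1/23904) = -220328125/31391 + 55/2988 = -658338710995/93796308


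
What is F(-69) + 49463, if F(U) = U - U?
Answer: 49463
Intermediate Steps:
F(U) = 0
F(-69) + 49463 = 0 + 49463 = 49463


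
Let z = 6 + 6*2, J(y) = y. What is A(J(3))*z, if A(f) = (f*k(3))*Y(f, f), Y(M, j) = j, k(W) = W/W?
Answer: 162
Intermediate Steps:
k(W) = 1
A(f) = f² (A(f) = (f*1)*f = f*f = f²)
z = 18 (z = 6 + 12 = 18)
A(J(3))*z = 3²*18 = 9*18 = 162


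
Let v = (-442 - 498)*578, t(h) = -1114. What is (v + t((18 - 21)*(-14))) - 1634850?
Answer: -2179284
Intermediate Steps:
v = -543320 (v = -940*578 = -543320)
(v + t((18 - 21)*(-14))) - 1634850 = (-543320 - 1114) - 1634850 = -544434 - 1634850 = -2179284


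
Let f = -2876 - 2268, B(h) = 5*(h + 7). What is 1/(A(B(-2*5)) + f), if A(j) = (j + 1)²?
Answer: -1/4948 ≈ -0.00020210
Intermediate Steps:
B(h) = 35 + 5*h (B(h) = 5*(7 + h) = 35 + 5*h)
A(j) = (1 + j)²
f = -5144
1/(A(B(-2*5)) + f) = 1/((1 + (35 + 5*(-2*5)))² - 5144) = 1/((1 + (35 + 5*(-10)))² - 5144) = 1/((1 + (35 - 50))² - 5144) = 1/((1 - 15)² - 5144) = 1/((-14)² - 5144) = 1/(196 - 5144) = 1/(-4948) = -1/4948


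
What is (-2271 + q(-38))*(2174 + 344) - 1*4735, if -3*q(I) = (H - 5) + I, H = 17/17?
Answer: -5687861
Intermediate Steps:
H = 1 (H = 17*(1/17) = 1)
q(I) = 4/3 - I/3 (q(I) = -((1 - 5) + I)/3 = -(-4 + I)/3 = 4/3 - I/3)
(-2271 + q(-38))*(2174 + 344) - 1*4735 = (-2271 + (4/3 - 1/3*(-38)))*(2174 + 344) - 1*4735 = (-2271 + (4/3 + 38/3))*2518 - 4735 = (-2271 + 14)*2518 - 4735 = -2257*2518 - 4735 = -5683126 - 4735 = -5687861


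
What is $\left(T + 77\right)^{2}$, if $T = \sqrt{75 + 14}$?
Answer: $\left(77 + \sqrt{89}\right)^{2} \approx 7470.8$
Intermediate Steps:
$T = \sqrt{89} \approx 9.434$
$\left(T + 77\right)^{2} = \left(\sqrt{89} + 77\right)^{2} = \left(77 + \sqrt{89}\right)^{2}$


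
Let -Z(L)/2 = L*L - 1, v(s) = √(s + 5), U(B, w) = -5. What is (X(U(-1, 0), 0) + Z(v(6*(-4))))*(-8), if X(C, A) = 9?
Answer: -392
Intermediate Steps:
v(s) = √(5 + s)
Z(L) = 2 - 2*L² (Z(L) = -2*(L*L - 1) = -2*(L² - 1) = -2*(-1 + L²) = 2 - 2*L²)
(X(U(-1, 0), 0) + Z(v(6*(-4))))*(-8) = (9 + (2 - 2*(√(5 + 6*(-4)))²))*(-8) = (9 + (2 - 2*(√(5 - 24))²))*(-8) = (9 + (2 - 2*(√(-19))²))*(-8) = (9 + (2 - 2*(I*√19)²))*(-8) = (9 + (2 - 2*(-19)))*(-8) = (9 + (2 + 38))*(-8) = (9 + 40)*(-8) = 49*(-8) = -392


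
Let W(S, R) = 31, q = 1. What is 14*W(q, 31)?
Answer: 434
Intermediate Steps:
14*W(q, 31) = 14*31 = 434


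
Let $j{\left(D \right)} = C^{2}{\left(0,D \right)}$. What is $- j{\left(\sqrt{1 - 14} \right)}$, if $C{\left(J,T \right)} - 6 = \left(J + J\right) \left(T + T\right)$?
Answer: $-36$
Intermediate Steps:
$C{\left(J,T \right)} = 6 + 4 J T$ ($C{\left(J,T \right)} = 6 + \left(J + J\right) \left(T + T\right) = 6 + 2 J 2 T = 6 + 4 J T$)
$j{\left(D \right)} = 36$ ($j{\left(D \right)} = \left(6 + 4 \cdot 0 D\right)^{2} = \left(6 + 0\right)^{2} = 6^{2} = 36$)
$- j{\left(\sqrt{1 - 14} \right)} = \left(-1\right) 36 = -36$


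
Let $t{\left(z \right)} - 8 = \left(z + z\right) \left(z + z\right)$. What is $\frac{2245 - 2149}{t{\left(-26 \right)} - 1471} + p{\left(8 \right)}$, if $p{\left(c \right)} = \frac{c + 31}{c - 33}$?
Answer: $- \frac{45999}{31025} \approx -1.4826$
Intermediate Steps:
$t{\left(z \right)} = 8 + 4 z^{2}$ ($t{\left(z \right)} = 8 + \left(z + z\right) \left(z + z\right) = 8 + 2 z 2 z = 8 + 4 z^{2}$)
$p{\left(c \right)} = \frac{31 + c}{-33 + c}$
$\frac{2245 - 2149}{t{\left(-26 \right)} - 1471} + p{\left(8 \right)} = \frac{2245 - 2149}{\left(8 + 4 \left(-26\right)^{2}\right) - 1471} + \frac{31 + 8}{-33 + 8} = \frac{96}{\left(8 + 4 \cdot 676\right) - 1471} + \frac{1}{-25} \cdot 39 = \frac{96}{\left(8 + 2704\right) - 1471} - \frac{39}{25} = \frac{96}{2712 - 1471} - \frac{39}{25} = \frac{96}{1241} - \frac{39}{25} = - \frac{45999}{31025}$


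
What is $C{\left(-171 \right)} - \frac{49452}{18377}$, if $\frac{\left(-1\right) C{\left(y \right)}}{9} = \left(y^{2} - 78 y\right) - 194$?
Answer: $- \frac{7010231757}{18377} \approx -3.8147 \cdot 10^{5}$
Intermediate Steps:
$C{\left(y \right)} = 1746 - 9 y^{2} + 702 y$ ($C{\left(y \right)} = - 9 \left(\left(y^{2} - 78 y\right) - 194\right) = - 9 \left(-194 + y^{2} - 78 y\right) = 1746 - 9 y^{2} + 702 y$)
$C{\left(-171 \right)} - \frac{49452}{18377} = \left(1746 - 9 \left(-171\right)^{2} + 702 \left(-171\right)\right) - \frac{49452}{18377} = \left(1746 - 263169 - 120042\right) - \frac{49452}{18377} = -381465 - \frac{49452}{18377} = - \frac{7010231757}{18377}$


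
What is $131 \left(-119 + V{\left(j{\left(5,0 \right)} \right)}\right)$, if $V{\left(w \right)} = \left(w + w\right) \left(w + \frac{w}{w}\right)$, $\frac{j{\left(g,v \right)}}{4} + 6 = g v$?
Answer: $129035$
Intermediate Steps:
$j{\left(g,v \right)} = -24 + 4 g v$
$V{\left(w \right)} = 2 w \left(1 + w\right)$ ($V{\left(w \right)} = 2 w \left(w + 1\right) = 2 w \left(1 + w\right)$)
$131 \left(-119 + V{\left(j{\left(5,0 \right)} \right)}\right) = 131 \left(-119 + 2 \left(-24 + 4 \cdot 5 \cdot 0\right) \left(1 - \left(24 - 0\right)\right)\right) = 131 \left(-119 + 2 \left(-24 + 0\right) \left(1 + \left(-24 + 0\right)\right)\right) = 131 \left(-119 + 2 \left(-24\right) \left(1 - 24\right)\right) = 131 \left(-119 + 2 \left(-24\right) \left(-23\right)\right) = 131 \left(-119 + 1104\right) = 131 \cdot 985 = 129035$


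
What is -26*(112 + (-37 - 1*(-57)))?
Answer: -3432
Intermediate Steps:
-26*(112 + (-37 - 1*(-57))) = -26*(112 + (-37 + 57)) = -26*(112 + 20) = -26*132 = -3432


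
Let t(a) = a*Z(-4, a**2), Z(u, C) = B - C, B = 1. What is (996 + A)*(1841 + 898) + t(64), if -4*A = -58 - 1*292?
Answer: 5411253/2 ≈ 2.7056e+6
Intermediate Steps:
Z(u, C) = 1 - C
A = 175/2 (A = -(-58 - 1*292)/4 = -(-58 - 292)/4 = -1/4*(-350) = 175/2 ≈ 87.500)
t(a) = a*(1 - a**2)
(996 + A)*(1841 + 898) + t(64) = (996 + 175/2)*(1841 + 898) + (64 - 1*64**3) = (2167/2)*2739 + (64 - 1*262144) = 5935413/2 + (64 - 262144) = 5935413/2 - 262080 = 5411253/2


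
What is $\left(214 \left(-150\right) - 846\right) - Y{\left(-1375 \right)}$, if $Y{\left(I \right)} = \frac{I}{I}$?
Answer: $-32947$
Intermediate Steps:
$Y{\left(I \right)} = 1$
$\left(214 \left(-150\right) - 846\right) - Y{\left(-1375 \right)} = \left(214 \left(-150\right) - 846\right) - 1 = \left(-32100 - 846\right) - 1 = -32946 - 1 = -32947$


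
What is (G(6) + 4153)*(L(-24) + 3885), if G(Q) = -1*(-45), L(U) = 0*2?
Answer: 16309230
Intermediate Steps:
L(U) = 0
G(Q) = 45
(G(6) + 4153)*(L(-24) + 3885) = (45 + 4153)*(0 + 3885) = 4198*3885 = 16309230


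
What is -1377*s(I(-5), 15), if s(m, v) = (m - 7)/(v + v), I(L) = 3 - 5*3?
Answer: 8721/10 ≈ 872.10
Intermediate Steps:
I(L) = -12 (I(L) = 3 - 15 = -12)
s(m, v) = (-7 + m)/(2*v) (s(m, v) = (-7 + m)/((2*v)) = (-7 + m)*(1/(2*v)) = (-7 + m)/(2*v))
-1377*s(I(-5), 15) = -1377*(-7 - 12)/(2*15) = -1377*(-19)/(2*15) = -1377*(-19/30) = 8721/10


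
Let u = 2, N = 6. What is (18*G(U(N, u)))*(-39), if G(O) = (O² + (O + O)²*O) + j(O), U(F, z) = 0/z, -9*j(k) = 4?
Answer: 312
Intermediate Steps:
j(k) = -4/9 (j(k) = -⅑*4 = -4/9)
U(F, z) = 0
G(O) = -4/9 + O² + 4*O³ (G(O) = (O² + (O + O)²*O) - 4/9 = (O² + (2*O)²*O) - 4/9 = (O² + (4*O²)*O) - 4/9 = (O² + 4*O³) - 4/9 = -4/9 + O² + 4*O³)
(18*G(U(N, u)))*(-39) = (18*(-4/9 + 0² + 4*0³))*(-39) = (18*(-4/9 + 0 + 4*0))*(-39) = (18*(-4/9 + 0 + 0))*(-39) = (18*(-4/9))*(-39) = -8*(-39) = 312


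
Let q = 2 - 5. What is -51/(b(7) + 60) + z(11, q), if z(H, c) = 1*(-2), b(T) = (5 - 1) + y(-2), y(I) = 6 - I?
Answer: -65/24 ≈ -2.7083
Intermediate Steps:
q = -3
b(T) = 12 (b(T) = (5 - 1) + (6 - 1*(-2)) = 4 + (6 + 2) = 4 + 8 = 12)
z(H, c) = -2
-51/(b(7) + 60) + z(11, q) = -51/(12 + 60) - 2 = -51/72 - 2 = (1/72)*(-51) - 2 = -17/24 - 2 = -65/24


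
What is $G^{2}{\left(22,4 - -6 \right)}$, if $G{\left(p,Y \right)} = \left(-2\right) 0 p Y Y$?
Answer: $0$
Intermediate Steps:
$G{\left(p,Y \right)} = 0$ ($G{\left(p,Y \right)} = 0 p Y Y = 0 Y Y = 0 Y = 0$)
$G^{2}{\left(22,4 - -6 \right)} = 0^{2} = 0$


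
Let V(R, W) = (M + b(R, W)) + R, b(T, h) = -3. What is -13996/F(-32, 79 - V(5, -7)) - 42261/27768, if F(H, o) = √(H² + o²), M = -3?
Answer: -14087/9256 - 3499*√29/116 ≈ -163.96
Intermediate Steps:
V(R, W) = -6 + R (V(R, W) = (-3 - 3) + R = -6 + R)
-13996/F(-32, 79 - V(5, -7)) - 42261/27768 = -13996/√((-32)² + (79 - (-6 + 5))²) - 42261/27768 = -13996/√(1024 + (79 - 1*(-1))²) - 42261*1/27768 = -13996/√(1024 + (79 + 1)²) - 14087/9256 = -13996/√(1024 + 80²) - 14087/9256 = -13996/√(1024 + 6400) - 14087/9256 = -13996*√29/464 - 14087/9256 = -3499*√29/116 - 14087/9256 = -14087/9256 - 3499*√29/116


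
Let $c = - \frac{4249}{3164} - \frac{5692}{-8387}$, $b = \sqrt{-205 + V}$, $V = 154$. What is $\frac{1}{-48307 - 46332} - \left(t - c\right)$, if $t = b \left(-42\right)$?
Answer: $- \frac{238316622799}{358769256436} + 42 i \sqrt{51} \approx -0.66426 + 299.94 i$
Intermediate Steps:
$b = i \sqrt{51}$ ($b = \sqrt{-205 + 154} = \sqrt{-51} = i \sqrt{51} \approx 7.1414 i$)
$t = - 42 i \sqrt{51}$ ($t = i \sqrt{51} \left(-42\right) = - 42 i \sqrt{51} \approx - 299.94 i$)
$c = - \frac{2518125}{3790924}$ ($c = \left(-4249\right) \frac{1}{3164} - - \frac{5692}{8387} = - \frac{607}{452} + \frac{5692}{8387} = - \frac{2518125}{3790924} \approx -0.66425$)
$\frac{1}{-48307 - 46332} - \left(t - c\right) = \frac{1}{-48307 - 46332} - \left(- 42 i \sqrt{51} - - \frac{2518125}{3790924}\right) = \frac{1}{-94639} - \left(- 42 i \sqrt{51} + \frac{2518125}{3790924}\right) = - \frac{1}{94639} - \left(\frac{2518125}{3790924} - 42 i \sqrt{51}\right) = - \frac{238316622799}{358769256436} + 42 i \sqrt{51}$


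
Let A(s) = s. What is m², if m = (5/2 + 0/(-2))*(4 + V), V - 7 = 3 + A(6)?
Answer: 2500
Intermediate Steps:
V = 16 (V = 7 + (3 + 6) = 7 + 9 = 16)
m = 50 (m = (5/2 + 0/(-2))*(4 + 16) = (5*(½) + 0*(-½))*20 = (5/2 + 0)*20 = (5/2)*20 = 50)
m² = 50² = 2500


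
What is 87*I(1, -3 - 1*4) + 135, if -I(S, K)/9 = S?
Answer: -648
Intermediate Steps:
I(S, K) = -9*S
87*I(1, -3 - 1*4) + 135 = 87*(-9*1) + 135 = 87*(-9) + 135 = -783 + 135 = -648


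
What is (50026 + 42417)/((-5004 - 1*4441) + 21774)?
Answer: 92443/12329 ≈ 7.4980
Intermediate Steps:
(50026 + 42417)/((-5004 - 1*4441) + 21774) = 92443/((-5004 - 4441) + 21774) = 92443/(-9445 + 21774) = 92443/12329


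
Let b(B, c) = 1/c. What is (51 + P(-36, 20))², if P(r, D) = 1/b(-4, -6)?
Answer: 2025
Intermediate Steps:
b(B, c) = 1/c
P(r, D) = -6 (P(r, D) = 1/(1/(-6)) = 1/(-⅙) = -6)
(51 + P(-36, 20))² = (51 - 6)² = 45² = 2025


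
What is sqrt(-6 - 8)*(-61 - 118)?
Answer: -179*I*sqrt(14) ≈ -669.76*I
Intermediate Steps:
sqrt(-6 - 8)*(-61 - 118) = sqrt(-14)*(-179) = (I*sqrt(14))*(-179) = -179*I*sqrt(14)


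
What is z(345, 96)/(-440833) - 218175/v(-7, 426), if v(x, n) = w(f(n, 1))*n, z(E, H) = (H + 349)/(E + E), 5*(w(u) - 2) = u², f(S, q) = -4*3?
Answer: -11060556047251/665169387036 ≈ -16.628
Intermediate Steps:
f(S, q) = -12
w(u) = 2 + u²/5
z(E, H) = (349 + H)/(2*E) (z(E, H) = (349 + H)/((2*E)) = (349 + H)*(1/(2*E)) = (349 + H)/(2*E))
v(x, n) = 154*n/5 (v(x, n) = (2 + (⅕)*(-12)²)*n = (2 + (⅕)*144)*n = (2 + 144/5)*n = 154*n/5)
z(345, 96)/(-440833) - 218175/v(-7, 426) = ((½)*(349 + 96)/345)/(-440833) - 218175/((154/5)*426) = ((½)*(1/345)*445)*(-1/440833) - 218175/65604/5 = (89/138)*(-1/440833) - 218175*5/65604 = -89/60834954 - 363625/21868 = -11060556047251/665169387036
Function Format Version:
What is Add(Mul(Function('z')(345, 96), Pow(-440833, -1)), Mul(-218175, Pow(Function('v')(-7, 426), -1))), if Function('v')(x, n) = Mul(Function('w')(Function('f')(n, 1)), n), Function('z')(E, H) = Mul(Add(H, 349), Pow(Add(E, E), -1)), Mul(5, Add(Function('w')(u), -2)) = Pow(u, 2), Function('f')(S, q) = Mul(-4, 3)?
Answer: Rational(-11060556047251, 665169387036) ≈ -16.628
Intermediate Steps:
Function('f')(S, q) = -12
Function('w')(u) = Add(2, Mul(Rational(1, 5), Pow(u, 2)))
Function('z')(E, H) = Mul(Rational(1, 2), Pow(E, -1), Add(349, H)) (Function('z')(E, H) = Mul(Add(349, H), Pow(Mul(2, E), -1)) = Mul(Add(349, H), Mul(Rational(1, 2), Pow(E, -1))) = Mul(Rational(1, 2), Pow(E, -1), Add(349, H)))
Function('v')(x, n) = Mul(Rational(154, 5), n) (Function('v')(x, n) = Mul(Add(2, Mul(Rational(1, 5), Pow(-12, 2))), n) = Mul(Add(2, Mul(Rational(1, 5), 144)), n) = Mul(Add(2, Rational(144, 5)), n) = Mul(Rational(154, 5), n))
Add(Mul(Function('z')(345, 96), Pow(-440833, -1)), Mul(-218175, Pow(Function('v')(-7, 426), -1))) = Add(Mul(Mul(Rational(1, 2), Pow(345, -1), Add(349, 96)), Pow(-440833, -1)), Mul(-218175, Pow(Mul(Rational(154, 5), 426), -1))) = Add(Mul(Mul(Rational(1, 2), Rational(1, 345), 445), Rational(-1, 440833)), Mul(-218175, Pow(Rational(65604, 5), -1))) = Add(Mul(Rational(89, 138), Rational(-1, 440833)), Mul(-218175, Rational(5, 65604))) = Add(Rational(-89, 60834954), Rational(-363625, 21868)) = Rational(-11060556047251, 665169387036)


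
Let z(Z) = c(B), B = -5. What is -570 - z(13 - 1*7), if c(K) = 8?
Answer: -578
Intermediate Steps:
z(Z) = 8
-570 - z(13 - 1*7) = -570 - 1*8 = -570 - 8 = -578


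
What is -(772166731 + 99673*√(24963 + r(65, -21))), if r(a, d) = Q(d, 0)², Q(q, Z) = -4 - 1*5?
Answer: -772166731 - 199346*√6261 ≈ -7.8794e+8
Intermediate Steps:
Q(q, Z) = -9 (Q(q, Z) = -4 - 5 = -9)
r(a, d) = 81 (r(a, d) = (-9)² = 81)
-(772166731 + 99673*√(24963 + r(65, -21))) = -(772166731 + 99673*√(24963 + 81)) = -(772166731 + 199346*√6261) = -99673*(7747 + 2*√6261) = -772166731 - 199346*√6261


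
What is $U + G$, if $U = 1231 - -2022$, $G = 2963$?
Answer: $6216$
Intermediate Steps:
$U = 3253$ ($U = 1231 + 2022 = 3253$)
$U + G = 3253 + 2963 = 6216$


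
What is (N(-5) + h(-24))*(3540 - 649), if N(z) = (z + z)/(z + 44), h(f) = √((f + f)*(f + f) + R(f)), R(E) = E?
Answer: -28910/39 + 5782*√570 ≈ 1.3730e+5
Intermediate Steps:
h(f) = √(f + 4*f²) (h(f) = √((f + f)*(f + f) + f) = √((2*f)*(2*f) + f) = √(4*f² + f) = √(f + 4*f²))
N(z) = 2*z/(44 + z) (N(z) = (2*z)/(44 + z) = 2*z/(44 + z))
(N(-5) + h(-24))*(3540 - 649) = (2*(-5)/(44 - 5) + √(-24*(1 + 4*(-24))))*(3540 - 649) = (2*(-5)/39 + √(-24*(1 - 96)))*2891 = (2*(-5)*(1/39) + √(-24*(-95)))*2891 = (-10/39 + √2280)*2891 = (-10/39 + 2*√570)*2891 = -28910/39 + 5782*√570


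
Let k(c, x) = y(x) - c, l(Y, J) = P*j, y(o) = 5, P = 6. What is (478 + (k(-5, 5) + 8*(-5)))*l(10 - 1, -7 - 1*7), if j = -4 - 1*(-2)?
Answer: -5376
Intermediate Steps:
j = -2 (j = -4 + 2 = -2)
l(Y, J) = -12 (l(Y, J) = 6*(-2) = -12)
k(c, x) = 5 - c
(478 + (k(-5, 5) + 8*(-5)))*l(10 - 1, -7 - 1*7) = (478 + ((5 - 1*(-5)) + 8*(-5)))*(-12) = (478 + ((5 + 5) - 40))*(-12) = (478 + (10 - 40))*(-12) = (478 - 30)*(-12) = 448*(-12) = -5376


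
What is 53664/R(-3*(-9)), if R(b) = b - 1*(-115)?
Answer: 26832/71 ≈ 377.92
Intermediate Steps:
R(b) = 115 + b (R(b) = b + 115 = 115 + b)
53664/R(-3*(-9)) = 53664/(115 - 3*(-9)) = 53664/(115 + 27) = 53664/142 = 53664*(1/142) = 26832/71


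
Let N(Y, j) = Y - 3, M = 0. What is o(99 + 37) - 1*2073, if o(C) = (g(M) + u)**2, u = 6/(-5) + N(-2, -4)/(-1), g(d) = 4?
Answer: -50304/25 ≈ -2012.2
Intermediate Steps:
N(Y, j) = -3 + Y
u = 19/5 (u = 6/(-5) + (-3 - 2)/(-1) = 6*(-1/5) - 5*(-1) = -6/5 + 5 = 19/5 ≈ 3.8000)
o(C) = 1521/25 (o(C) = (4 + 19/5)**2 = (39/5)**2 = 1521/25)
o(99 + 37) - 1*2073 = 1521/25 - 1*2073 = 1521/25 - 2073 = -50304/25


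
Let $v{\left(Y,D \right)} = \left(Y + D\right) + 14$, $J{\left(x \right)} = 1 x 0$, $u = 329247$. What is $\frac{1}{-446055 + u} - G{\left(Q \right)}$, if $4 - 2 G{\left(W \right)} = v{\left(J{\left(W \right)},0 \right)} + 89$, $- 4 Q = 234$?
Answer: $\frac{5781995}{116808} \approx 49.5$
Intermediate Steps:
$J{\left(x \right)} = 0$ ($J{\left(x \right)} = x 0 = 0$)
$v{\left(Y,D \right)} = 14 + D + Y$ ($v{\left(Y,D \right)} = \left(D + Y\right) + 14 = 14 + D + Y$)
$Q = - \frac{117}{2}$ ($Q = \left(- \frac{1}{4}\right) 234 = - \frac{117}{2} \approx -58.5$)
$G{\left(W \right)} = - \frac{99}{2}$ ($G{\left(W \right)} = 2 - \frac{\left(14 + 0 + 0\right) + 89}{2} = 2 - \frac{14 + 89}{2} = 2 - \frac{103}{2} = - \frac{99}{2}$)
$\frac{1}{-446055 + u} - G{\left(Q \right)} = \frac{1}{-446055 + 329247} - - \frac{99}{2} = \frac{1}{-116808} + \frac{99}{2} = - \frac{1}{116808} + \frac{99}{2} = \frac{5781995}{116808}$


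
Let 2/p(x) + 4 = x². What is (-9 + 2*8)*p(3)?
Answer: 14/5 ≈ 2.8000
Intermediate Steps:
p(x) = 2/(-4 + x²)
(-9 + 2*8)*p(3) = (-9 + 2*8)*(2/(-4 + 3²)) = (-9 + 16)*(2/(-4 + 9)) = 7*(2/5) = 7*(2*(⅕)) = 7*(⅖) = 14/5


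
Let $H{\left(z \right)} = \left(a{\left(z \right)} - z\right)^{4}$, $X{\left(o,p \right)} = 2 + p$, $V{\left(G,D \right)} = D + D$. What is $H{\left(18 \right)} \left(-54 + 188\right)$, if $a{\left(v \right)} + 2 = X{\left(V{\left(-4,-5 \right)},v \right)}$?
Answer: $0$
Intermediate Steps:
$V{\left(G,D \right)} = 2 D$
$a{\left(v \right)} = v$ ($a{\left(v \right)} = -2 + \left(2 + v\right) = v$)
$H{\left(z \right)} = 0$ ($H{\left(z \right)} = \left(z - z\right)^{4} = 0^{4} = 0$)
$H{\left(18 \right)} \left(-54 + 188\right) = 0 \left(-54 + 188\right) = 0 \cdot 134 = 0$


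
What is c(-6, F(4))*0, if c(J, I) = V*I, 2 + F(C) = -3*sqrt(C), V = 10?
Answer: 0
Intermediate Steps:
F(C) = -2 - 3*sqrt(C)
c(J, I) = 10*I
c(-6, F(4))*0 = (10*(-2 - 3*sqrt(4)))*0 = (10*(-2 - 3*2))*0 = (10*(-2 - 6))*0 = (10*(-8))*0 = -80*0 = 0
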